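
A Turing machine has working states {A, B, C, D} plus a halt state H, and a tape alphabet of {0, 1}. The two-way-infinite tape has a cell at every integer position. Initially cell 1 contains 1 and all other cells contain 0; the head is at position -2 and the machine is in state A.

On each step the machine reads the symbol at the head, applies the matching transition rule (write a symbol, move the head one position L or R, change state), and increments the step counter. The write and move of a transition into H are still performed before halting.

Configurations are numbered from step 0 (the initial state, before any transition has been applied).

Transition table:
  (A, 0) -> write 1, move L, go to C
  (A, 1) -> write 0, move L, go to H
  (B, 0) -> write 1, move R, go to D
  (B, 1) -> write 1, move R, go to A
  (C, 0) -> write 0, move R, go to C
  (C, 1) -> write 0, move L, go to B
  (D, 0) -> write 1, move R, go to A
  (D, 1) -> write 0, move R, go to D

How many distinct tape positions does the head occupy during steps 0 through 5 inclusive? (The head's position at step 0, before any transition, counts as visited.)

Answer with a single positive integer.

Answer: 3

Derivation:
Step 1: in state A at pos -2, read 0 -> (A,0)->write 1,move L,goto C. Now: state=C, head=-3, tape[-4..2]=0010010 (head:  ^)
Step 2: in state C at pos -3, read 0 -> (C,0)->write 0,move R,goto C. Now: state=C, head=-2, tape[-4..2]=0010010 (head:   ^)
Step 3: in state C at pos -2, read 1 -> (C,1)->write 0,move L,goto B. Now: state=B, head=-3, tape[-4..2]=0000010 (head:  ^)
Step 4: in state B at pos -3, read 0 -> (B,0)->write 1,move R,goto D. Now: state=D, head=-2, tape[-4..2]=0100010 (head:   ^)
Step 5: in state D at pos -2, read 0 -> (D,0)->write 1,move R,goto A. Now: state=A, head=-1, tape[-4..2]=0110010 (head:    ^)
Head positions at steps 0..5: starting at -2, distinct positions visited = {-3, -2, -1} -> 3 position(s)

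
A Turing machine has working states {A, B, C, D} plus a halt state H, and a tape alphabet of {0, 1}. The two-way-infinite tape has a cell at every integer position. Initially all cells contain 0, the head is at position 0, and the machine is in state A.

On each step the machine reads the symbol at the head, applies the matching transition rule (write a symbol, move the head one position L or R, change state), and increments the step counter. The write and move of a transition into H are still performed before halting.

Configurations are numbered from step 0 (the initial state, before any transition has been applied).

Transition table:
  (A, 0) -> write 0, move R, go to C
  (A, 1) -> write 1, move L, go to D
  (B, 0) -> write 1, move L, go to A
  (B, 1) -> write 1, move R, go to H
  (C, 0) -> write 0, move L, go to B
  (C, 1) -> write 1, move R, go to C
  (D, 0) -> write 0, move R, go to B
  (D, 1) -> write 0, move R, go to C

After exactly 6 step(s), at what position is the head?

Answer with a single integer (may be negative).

Step 1: in state A at pos 0, read 0 -> (A,0)->write 0,move R,goto C. Now: state=C, head=1, tape[-1..2]=0000 (head:   ^)
Step 2: in state C at pos 1, read 0 -> (C,0)->write 0,move L,goto B. Now: state=B, head=0, tape[-1..2]=0000 (head:  ^)
Step 3: in state B at pos 0, read 0 -> (B,0)->write 1,move L,goto A. Now: state=A, head=-1, tape[-2..2]=00100 (head:  ^)
Step 4: in state A at pos -1, read 0 -> (A,0)->write 0,move R,goto C. Now: state=C, head=0, tape[-2..2]=00100 (head:   ^)
Step 5: in state C at pos 0, read 1 -> (C,1)->write 1,move R,goto C. Now: state=C, head=1, tape[-2..2]=00100 (head:    ^)
Step 6: in state C at pos 1, read 0 -> (C,0)->write 0,move L,goto B. Now: state=B, head=0, tape[-2..2]=00100 (head:   ^)

Answer: 0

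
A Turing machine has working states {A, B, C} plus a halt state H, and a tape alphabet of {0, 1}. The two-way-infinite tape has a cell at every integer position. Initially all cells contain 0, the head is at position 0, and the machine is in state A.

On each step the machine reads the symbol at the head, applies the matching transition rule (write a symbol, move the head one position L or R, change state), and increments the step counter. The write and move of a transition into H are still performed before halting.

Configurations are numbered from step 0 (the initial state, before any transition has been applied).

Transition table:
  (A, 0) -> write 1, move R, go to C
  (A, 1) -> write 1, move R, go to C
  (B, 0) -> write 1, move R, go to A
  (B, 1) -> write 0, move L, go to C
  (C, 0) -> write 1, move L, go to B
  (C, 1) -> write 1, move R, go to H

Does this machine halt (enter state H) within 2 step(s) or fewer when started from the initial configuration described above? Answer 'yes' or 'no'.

Answer: no

Derivation:
Step 1: in state A at pos 0, read 0 -> (A,0)->write 1,move R,goto C. Now: state=C, head=1, tape[-1..2]=0100 (head:   ^)
Step 2: in state C at pos 1, read 0 -> (C,0)->write 1,move L,goto B. Now: state=B, head=0, tape[-1..2]=0110 (head:  ^)
After 2 step(s): state = B (not H) -> not halted within 2 -> no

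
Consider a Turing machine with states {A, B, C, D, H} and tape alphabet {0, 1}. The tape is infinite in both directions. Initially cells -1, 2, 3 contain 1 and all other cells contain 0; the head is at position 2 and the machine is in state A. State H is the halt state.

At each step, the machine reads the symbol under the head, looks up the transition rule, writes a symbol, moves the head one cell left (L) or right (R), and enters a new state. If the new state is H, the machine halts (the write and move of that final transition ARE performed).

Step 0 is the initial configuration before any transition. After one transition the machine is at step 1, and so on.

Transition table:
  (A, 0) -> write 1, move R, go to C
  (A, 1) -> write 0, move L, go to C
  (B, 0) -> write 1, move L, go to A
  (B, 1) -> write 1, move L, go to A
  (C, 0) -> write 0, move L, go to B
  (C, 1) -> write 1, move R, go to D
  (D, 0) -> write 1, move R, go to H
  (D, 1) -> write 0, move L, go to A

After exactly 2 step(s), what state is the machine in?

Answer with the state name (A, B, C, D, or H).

Step 1: in state A at pos 2, read 1 -> (A,1)->write 0,move L,goto C. Now: state=C, head=1, tape[-2..4]=0100010 (head:    ^)
Step 2: in state C at pos 1, read 0 -> (C,0)->write 0,move L,goto B. Now: state=B, head=0, tape[-2..4]=0100010 (head:   ^)

Answer: B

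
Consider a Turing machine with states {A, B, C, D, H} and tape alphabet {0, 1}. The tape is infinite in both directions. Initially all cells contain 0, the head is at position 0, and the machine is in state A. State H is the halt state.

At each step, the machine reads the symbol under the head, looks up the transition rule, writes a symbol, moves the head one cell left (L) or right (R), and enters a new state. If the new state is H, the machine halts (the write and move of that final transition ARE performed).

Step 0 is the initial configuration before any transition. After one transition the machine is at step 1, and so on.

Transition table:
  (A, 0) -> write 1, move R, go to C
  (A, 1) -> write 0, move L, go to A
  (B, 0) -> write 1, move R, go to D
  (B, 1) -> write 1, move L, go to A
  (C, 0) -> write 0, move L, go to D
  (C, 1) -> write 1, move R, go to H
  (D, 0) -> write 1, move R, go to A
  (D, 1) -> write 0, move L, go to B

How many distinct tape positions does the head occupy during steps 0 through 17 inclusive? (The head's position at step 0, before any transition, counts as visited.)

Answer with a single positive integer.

Step 1: in state A at pos 0, read 0 -> (A,0)->write 1,move R,goto C. Now: state=C, head=1, tape[-1..2]=0100 (head:   ^)
Step 2: in state C at pos 1, read 0 -> (C,0)->write 0,move L,goto D. Now: state=D, head=0, tape[-1..2]=0100 (head:  ^)
Step 3: in state D at pos 0, read 1 -> (D,1)->write 0,move L,goto B. Now: state=B, head=-1, tape[-2..2]=00000 (head:  ^)
Step 4: in state B at pos -1, read 0 -> (B,0)->write 1,move R,goto D. Now: state=D, head=0, tape[-2..2]=01000 (head:   ^)
Step 5: in state D at pos 0, read 0 -> (D,0)->write 1,move R,goto A. Now: state=A, head=1, tape[-2..2]=01100 (head:    ^)
Step 6: in state A at pos 1, read 0 -> (A,0)->write 1,move R,goto C. Now: state=C, head=2, tape[-2..3]=011100 (head:     ^)
Step 7: in state C at pos 2, read 0 -> (C,0)->write 0,move L,goto D. Now: state=D, head=1, tape[-2..3]=011100 (head:    ^)
Step 8: in state D at pos 1, read 1 -> (D,1)->write 0,move L,goto B. Now: state=B, head=0, tape[-2..3]=011000 (head:   ^)
Step 9: in state B at pos 0, read 1 -> (B,1)->write 1,move L,goto A. Now: state=A, head=-1, tape[-2..3]=011000 (head:  ^)
Step 10: in state A at pos -1, read 1 -> (A,1)->write 0,move L,goto A. Now: state=A, head=-2, tape[-3..3]=0001000 (head:  ^)
Step 11: in state A at pos -2, read 0 -> (A,0)->write 1,move R,goto C. Now: state=C, head=-1, tape[-3..3]=0101000 (head:   ^)
Step 12: in state C at pos -1, read 0 -> (C,0)->write 0,move L,goto D. Now: state=D, head=-2, tape[-3..3]=0101000 (head:  ^)
Step 13: in state D at pos -2, read 1 -> (D,1)->write 0,move L,goto B. Now: state=B, head=-3, tape[-4..3]=00001000 (head:  ^)
Step 14: in state B at pos -3, read 0 -> (B,0)->write 1,move R,goto D. Now: state=D, head=-2, tape[-4..3]=01001000 (head:   ^)
Step 15: in state D at pos -2, read 0 -> (D,0)->write 1,move R,goto A. Now: state=A, head=-1, tape[-4..3]=01101000 (head:    ^)
Step 16: in state A at pos -1, read 0 -> (A,0)->write 1,move R,goto C. Now: state=C, head=0, tape[-4..3]=01111000 (head:     ^)
Step 17: in state C at pos 0, read 1 -> (C,1)->write 1,move R,goto H. Now: state=H, head=1, tape[-4..3]=01111000 (head:      ^)
Head positions at steps 0..17: starting at 0, distinct positions visited = {-3, -2, -1, 0, 1, 2} -> 6 position(s)

Answer: 6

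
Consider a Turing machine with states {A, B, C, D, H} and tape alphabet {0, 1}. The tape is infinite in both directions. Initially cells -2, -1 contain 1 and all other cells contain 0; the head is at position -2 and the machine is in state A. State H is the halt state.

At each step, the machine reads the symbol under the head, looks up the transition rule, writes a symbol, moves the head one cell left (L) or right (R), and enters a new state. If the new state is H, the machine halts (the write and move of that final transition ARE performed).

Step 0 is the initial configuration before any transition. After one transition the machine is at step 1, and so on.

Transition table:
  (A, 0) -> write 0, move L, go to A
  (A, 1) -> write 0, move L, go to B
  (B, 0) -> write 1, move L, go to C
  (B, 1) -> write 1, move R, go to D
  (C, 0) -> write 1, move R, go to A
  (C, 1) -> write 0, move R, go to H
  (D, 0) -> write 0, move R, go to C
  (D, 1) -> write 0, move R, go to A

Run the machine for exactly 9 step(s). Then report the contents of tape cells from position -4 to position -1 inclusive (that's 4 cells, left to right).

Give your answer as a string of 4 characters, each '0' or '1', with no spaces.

Step 1: in state A at pos -2, read 1 -> (A,1)->write 0,move L,goto B. Now: state=B, head=-3, tape[-4..0]=00010 (head:  ^)
Step 2: in state B at pos -3, read 0 -> (B,0)->write 1,move L,goto C. Now: state=C, head=-4, tape[-5..0]=001010 (head:  ^)
Step 3: in state C at pos -4, read 0 -> (C,0)->write 1,move R,goto A. Now: state=A, head=-3, tape[-5..0]=011010 (head:   ^)
Step 4: in state A at pos -3, read 1 -> (A,1)->write 0,move L,goto B. Now: state=B, head=-4, tape[-5..0]=010010 (head:  ^)
Step 5: in state B at pos -4, read 1 -> (B,1)->write 1,move R,goto D. Now: state=D, head=-3, tape[-5..0]=010010 (head:   ^)
Step 6: in state D at pos -3, read 0 -> (D,0)->write 0,move R,goto C. Now: state=C, head=-2, tape[-5..0]=010010 (head:    ^)
Step 7: in state C at pos -2, read 0 -> (C,0)->write 1,move R,goto A. Now: state=A, head=-1, tape[-5..0]=010110 (head:     ^)
Step 8: in state A at pos -1, read 1 -> (A,1)->write 0,move L,goto B. Now: state=B, head=-2, tape[-5..0]=010100 (head:    ^)
Step 9: in state B at pos -2, read 1 -> (B,1)->write 1,move R,goto D. Now: state=D, head=-1, tape[-5..0]=010100 (head:     ^)

Answer: 1010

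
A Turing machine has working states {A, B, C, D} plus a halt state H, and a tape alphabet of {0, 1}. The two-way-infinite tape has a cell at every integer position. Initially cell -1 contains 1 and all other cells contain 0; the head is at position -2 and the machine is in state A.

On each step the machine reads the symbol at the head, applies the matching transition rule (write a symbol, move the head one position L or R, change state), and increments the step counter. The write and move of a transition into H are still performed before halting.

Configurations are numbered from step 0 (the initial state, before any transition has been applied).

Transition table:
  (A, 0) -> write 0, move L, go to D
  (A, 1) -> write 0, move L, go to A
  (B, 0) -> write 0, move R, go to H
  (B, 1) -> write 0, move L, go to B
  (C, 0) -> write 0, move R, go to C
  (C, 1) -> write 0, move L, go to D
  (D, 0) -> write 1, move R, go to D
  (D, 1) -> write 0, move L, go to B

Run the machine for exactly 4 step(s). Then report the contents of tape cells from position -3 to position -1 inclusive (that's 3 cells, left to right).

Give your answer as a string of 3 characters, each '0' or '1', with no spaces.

Step 1: in state A at pos -2, read 0 -> (A,0)->write 0,move L,goto D. Now: state=D, head=-3, tape[-4..0]=00010 (head:  ^)
Step 2: in state D at pos -3, read 0 -> (D,0)->write 1,move R,goto D. Now: state=D, head=-2, tape[-4..0]=01010 (head:   ^)
Step 3: in state D at pos -2, read 0 -> (D,0)->write 1,move R,goto D. Now: state=D, head=-1, tape[-4..0]=01110 (head:    ^)
Step 4: in state D at pos -1, read 1 -> (D,1)->write 0,move L,goto B. Now: state=B, head=-2, tape[-4..0]=01100 (head:   ^)

Answer: 110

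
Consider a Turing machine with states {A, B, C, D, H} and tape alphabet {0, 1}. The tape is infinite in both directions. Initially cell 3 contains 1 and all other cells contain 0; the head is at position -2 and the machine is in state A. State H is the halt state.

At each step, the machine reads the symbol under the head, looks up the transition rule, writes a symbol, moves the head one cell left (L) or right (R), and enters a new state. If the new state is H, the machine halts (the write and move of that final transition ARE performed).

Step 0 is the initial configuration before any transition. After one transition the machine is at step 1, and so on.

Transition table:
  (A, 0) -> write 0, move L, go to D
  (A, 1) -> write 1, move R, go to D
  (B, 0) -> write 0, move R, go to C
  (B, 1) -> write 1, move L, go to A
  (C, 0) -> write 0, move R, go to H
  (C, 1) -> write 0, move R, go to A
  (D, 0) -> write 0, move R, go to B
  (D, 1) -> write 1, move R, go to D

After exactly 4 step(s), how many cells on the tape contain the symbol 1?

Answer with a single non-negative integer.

Answer: 1

Derivation:
Step 1: in state A at pos -2, read 0 -> (A,0)->write 0,move L,goto D. Now: state=D, head=-3, tape[-4..4]=000000010 (head:  ^)
Step 2: in state D at pos -3, read 0 -> (D,0)->write 0,move R,goto B. Now: state=B, head=-2, tape[-4..4]=000000010 (head:   ^)
Step 3: in state B at pos -2, read 0 -> (B,0)->write 0,move R,goto C. Now: state=C, head=-1, tape[-4..4]=000000010 (head:    ^)
Step 4: in state C at pos -1, read 0 -> (C,0)->write 0,move R,goto H. Now: state=H, head=0, tape[-4..4]=000000010 (head:     ^)
Cells containing 1 after step 4: {3} -> 1 cell(s)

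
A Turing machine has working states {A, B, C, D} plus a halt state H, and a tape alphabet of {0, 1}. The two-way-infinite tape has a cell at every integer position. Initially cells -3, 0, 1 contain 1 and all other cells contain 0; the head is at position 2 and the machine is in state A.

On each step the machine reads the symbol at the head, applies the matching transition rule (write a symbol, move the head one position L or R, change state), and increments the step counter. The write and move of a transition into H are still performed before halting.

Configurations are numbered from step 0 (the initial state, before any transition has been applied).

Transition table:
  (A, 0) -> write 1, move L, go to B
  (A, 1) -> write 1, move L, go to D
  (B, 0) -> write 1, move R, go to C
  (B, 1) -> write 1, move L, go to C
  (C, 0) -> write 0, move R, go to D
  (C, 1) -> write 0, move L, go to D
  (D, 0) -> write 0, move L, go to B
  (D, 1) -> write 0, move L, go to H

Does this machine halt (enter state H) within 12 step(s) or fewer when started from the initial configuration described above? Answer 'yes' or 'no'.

Answer: yes

Derivation:
Step 1: in state A at pos 2, read 0 -> (A,0)->write 1,move L,goto B. Now: state=B, head=1, tape[-4..3]=01001110 (head:      ^)
Step 2: in state B at pos 1, read 1 -> (B,1)->write 1,move L,goto C. Now: state=C, head=0, tape[-4..3]=01001110 (head:     ^)
Step 3: in state C at pos 0, read 1 -> (C,1)->write 0,move L,goto D. Now: state=D, head=-1, tape[-4..3]=01000110 (head:    ^)
Step 4: in state D at pos -1, read 0 -> (D,0)->write 0,move L,goto B. Now: state=B, head=-2, tape[-4..3]=01000110 (head:   ^)
Step 5: in state B at pos -2, read 0 -> (B,0)->write 1,move R,goto C. Now: state=C, head=-1, tape[-4..3]=01100110 (head:    ^)
Step 6: in state C at pos -1, read 0 -> (C,0)->write 0,move R,goto D. Now: state=D, head=0, tape[-4..3]=01100110 (head:     ^)
Step 7: in state D at pos 0, read 0 -> (D,0)->write 0,move L,goto B. Now: state=B, head=-1, tape[-4..3]=01100110 (head:    ^)
Step 8: in state B at pos -1, read 0 -> (B,0)->write 1,move R,goto C. Now: state=C, head=0, tape[-4..3]=01110110 (head:     ^)
Step 9: in state C at pos 0, read 0 -> (C,0)->write 0,move R,goto D. Now: state=D, head=1, tape[-4..3]=01110110 (head:      ^)
Step 10: in state D at pos 1, read 1 -> (D,1)->write 0,move L,goto H. Now: state=H, head=0, tape[-4..3]=01110010 (head:     ^)
State H reached at step 10; 10 <= 12 -> yes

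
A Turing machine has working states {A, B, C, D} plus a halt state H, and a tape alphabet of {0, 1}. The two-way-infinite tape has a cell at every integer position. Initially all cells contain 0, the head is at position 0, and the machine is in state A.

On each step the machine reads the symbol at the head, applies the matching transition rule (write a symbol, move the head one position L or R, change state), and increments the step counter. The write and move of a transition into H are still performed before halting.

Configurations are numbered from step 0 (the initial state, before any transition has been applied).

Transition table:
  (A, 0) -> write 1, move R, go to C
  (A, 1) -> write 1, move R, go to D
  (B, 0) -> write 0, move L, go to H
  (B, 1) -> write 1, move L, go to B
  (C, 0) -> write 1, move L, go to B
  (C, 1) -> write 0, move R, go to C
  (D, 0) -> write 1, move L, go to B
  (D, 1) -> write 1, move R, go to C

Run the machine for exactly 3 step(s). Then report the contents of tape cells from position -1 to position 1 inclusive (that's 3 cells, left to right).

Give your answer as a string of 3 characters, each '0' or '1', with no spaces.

Answer: 011

Derivation:
Step 1: in state A at pos 0, read 0 -> (A,0)->write 1,move R,goto C. Now: state=C, head=1, tape[-1..2]=0100 (head:   ^)
Step 2: in state C at pos 1, read 0 -> (C,0)->write 1,move L,goto B. Now: state=B, head=0, tape[-1..2]=0110 (head:  ^)
Step 3: in state B at pos 0, read 1 -> (B,1)->write 1,move L,goto B. Now: state=B, head=-1, tape[-2..2]=00110 (head:  ^)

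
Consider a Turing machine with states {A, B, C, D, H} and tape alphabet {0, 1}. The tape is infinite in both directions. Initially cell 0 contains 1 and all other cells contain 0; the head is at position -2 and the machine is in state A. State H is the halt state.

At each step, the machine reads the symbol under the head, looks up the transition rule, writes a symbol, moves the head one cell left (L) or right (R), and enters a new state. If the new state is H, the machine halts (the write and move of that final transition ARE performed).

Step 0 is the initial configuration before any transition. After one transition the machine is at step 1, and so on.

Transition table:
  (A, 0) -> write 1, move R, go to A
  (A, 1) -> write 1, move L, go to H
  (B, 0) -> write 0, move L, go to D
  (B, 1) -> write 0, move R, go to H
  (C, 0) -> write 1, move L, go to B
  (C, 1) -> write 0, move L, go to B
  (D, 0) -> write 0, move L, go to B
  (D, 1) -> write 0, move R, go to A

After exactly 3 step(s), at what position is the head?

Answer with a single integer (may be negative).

Answer: -1

Derivation:
Step 1: in state A at pos -2, read 0 -> (A,0)->write 1,move R,goto A. Now: state=A, head=-1, tape[-3..1]=01010 (head:   ^)
Step 2: in state A at pos -1, read 0 -> (A,0)->write 1,move R,goto A. Now: state=A, head=0, tape[-3..1]=01110 (head:    ^)
Step 3: in state A at pos 0, read 1 -> (A,1)->write 1,move L,goto H. Now: state=H, head=-1, tape[-3..1]=01110 (head:   ^)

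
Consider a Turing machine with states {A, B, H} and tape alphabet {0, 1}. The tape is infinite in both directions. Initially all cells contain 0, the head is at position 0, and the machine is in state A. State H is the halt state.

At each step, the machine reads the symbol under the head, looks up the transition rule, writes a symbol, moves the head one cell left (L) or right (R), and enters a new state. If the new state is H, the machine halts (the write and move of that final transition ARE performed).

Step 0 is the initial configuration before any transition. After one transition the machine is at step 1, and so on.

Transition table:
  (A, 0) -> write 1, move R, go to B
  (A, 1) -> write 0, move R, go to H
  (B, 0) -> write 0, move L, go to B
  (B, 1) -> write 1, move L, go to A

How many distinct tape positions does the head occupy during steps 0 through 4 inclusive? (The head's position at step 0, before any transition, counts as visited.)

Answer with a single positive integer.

Step 1: in state A at pos 0, read 0 -> (A,0)->write 1,move R,goto B. Now: state=B, head=1, tape[-1..2]=0100 (head:   ^)
Step 2: in state B at pos 1, read 0 -> (B,0)->write 0,move L,goto B. Now: state=B, head=0, tape[-1..2]=0100 (head:  ^)
Step 3: in state B at pos 0, read 1 -> (B,1)->write 1,move L,goto A. Now: state=A, head=-1, tape[-2..2]=00100 (head:  ^)
Step 4: in state A at pos -1, read 0 -> (A,0)->write 1,move R,goto B. Now: state=B, head=0, tape[-2..2]=01100 (head:   ^)
Head positions at steps 0..4: starting at 0, distinct positions visited = {-1, 0, 1} -> 3 position(s)

Answer: 3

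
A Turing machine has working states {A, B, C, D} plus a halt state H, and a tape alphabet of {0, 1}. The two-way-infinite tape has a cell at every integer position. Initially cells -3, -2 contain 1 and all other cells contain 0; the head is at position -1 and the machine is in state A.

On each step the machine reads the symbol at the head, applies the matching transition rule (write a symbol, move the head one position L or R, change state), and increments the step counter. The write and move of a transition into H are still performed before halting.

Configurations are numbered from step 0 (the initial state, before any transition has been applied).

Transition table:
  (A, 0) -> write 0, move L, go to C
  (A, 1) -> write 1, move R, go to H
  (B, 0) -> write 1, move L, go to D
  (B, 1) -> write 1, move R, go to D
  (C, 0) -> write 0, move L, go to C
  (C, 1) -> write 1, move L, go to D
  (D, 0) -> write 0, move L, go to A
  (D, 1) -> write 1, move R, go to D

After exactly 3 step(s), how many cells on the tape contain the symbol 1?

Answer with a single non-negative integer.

Step 1: in state A at pos -1, read 0 -> (A,0)->write 0,move L,goto C. Now: state=C, head=-2, tape[-4..0]=01100 (head:   ^)
Step 2: in state C at pos -2, read 1 -> (C,1)->write 1,move L,goto D. Now: state=D, head=-3, tape[-4..0]=01100 (head:  ^)
Step 3: in state D at pos -3, read 1 -> (D,1)->write 1,move R,goto D. Now: state=D, head=-2, tape[-4..0]=01100 (head:   ^)
Cells containing 1 after step 3: {-3, -2} -> 2 cell(s)

Answer: 2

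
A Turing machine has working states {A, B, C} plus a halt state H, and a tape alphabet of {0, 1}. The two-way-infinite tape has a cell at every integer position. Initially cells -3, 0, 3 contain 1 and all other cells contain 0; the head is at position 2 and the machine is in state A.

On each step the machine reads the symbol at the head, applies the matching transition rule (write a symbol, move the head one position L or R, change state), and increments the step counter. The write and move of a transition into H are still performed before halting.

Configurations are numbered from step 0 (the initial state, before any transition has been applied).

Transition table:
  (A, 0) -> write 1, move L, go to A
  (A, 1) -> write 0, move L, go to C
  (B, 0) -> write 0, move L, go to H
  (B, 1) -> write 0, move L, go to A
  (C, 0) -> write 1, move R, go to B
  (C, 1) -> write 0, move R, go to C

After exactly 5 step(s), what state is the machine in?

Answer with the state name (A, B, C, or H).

Answer: H

Derivation:
Step 1: in state A at pos 2, read 0 -> (A,0)->write 1,move L,goto A. Now: state=A, head=1, tape[-4..4]=010010110 (head:      ^)
Step 2: in state A at pos 1, read 0 -> (A,0)->write 1,move L,goto A. Now: state=A, head=0, tape[-4..4]=010011110 (head:     ^)
Step 3: in state A at pos 0, read 1 -> (A,1)->write 0,move L,goto C. Now: state=C, head=-1, tape[-4..4]=010001110 (head:    ^)
Step 4: in state C at pos -1, read 0 -> (C,0)->write 1,move R,goto B. Now: state=B, head=0, tape[-4..4]=010101110 (head:     ^)
Step 5: in state B at pos 0, read 0 -> (B,0)->write 0,move L,goto H. Now: state=H, head=-1, tape[-4..4]=010101110 (head:    ^)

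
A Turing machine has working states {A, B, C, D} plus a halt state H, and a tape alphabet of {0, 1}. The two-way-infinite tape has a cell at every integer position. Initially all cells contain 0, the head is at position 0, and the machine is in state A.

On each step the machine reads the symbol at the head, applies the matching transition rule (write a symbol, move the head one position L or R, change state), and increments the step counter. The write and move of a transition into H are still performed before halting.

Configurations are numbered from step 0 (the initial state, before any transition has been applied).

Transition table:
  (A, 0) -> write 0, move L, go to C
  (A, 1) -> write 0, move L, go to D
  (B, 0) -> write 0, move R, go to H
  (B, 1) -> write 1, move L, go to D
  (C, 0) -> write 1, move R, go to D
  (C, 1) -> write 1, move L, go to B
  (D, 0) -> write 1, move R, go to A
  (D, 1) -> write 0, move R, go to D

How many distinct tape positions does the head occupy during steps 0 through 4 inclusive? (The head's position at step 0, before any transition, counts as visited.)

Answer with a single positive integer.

Step 1: in state A at pos 0, read 0 -> (A,0)->write 0,move L,goto C. Now: state=C, head=-1, tape[-2..1]=0000 (head:  ^)
Step 2: in state C at pos -1, read 0 -> (C,0)->write 1,move R,goto D. Now: state=D, head=0, tape[-2..1]=0100 (head:   ^)
Step 3: in state D at pos 0, read 0 -> (D,0)->write 1,move R,goto A. Now: state=A, head=1, tape[-2..2]=01100 (head:    ^)
Step 4: in state A at pos 1, read 0 -> (A,0)->write 0,move L,goto C. Now: state=C, head=0, tape[-2..2]=01100 (head:   ^)
Head positions at steps 0..4: starting at 0, distinct positions visited = {-1, 0, 1} -> 3 position(s)

Answer: 3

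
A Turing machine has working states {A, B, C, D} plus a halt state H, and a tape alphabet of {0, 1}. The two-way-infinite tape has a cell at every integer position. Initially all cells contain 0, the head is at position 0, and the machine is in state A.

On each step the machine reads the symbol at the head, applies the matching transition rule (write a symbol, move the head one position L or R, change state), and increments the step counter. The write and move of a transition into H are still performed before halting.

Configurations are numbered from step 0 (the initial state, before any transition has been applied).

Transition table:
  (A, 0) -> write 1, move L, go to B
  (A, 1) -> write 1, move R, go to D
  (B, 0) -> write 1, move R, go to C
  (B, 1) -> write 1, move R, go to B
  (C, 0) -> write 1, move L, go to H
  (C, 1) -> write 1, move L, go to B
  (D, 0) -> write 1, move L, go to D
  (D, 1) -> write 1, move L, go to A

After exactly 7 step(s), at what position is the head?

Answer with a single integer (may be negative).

Step 1: in state A at pos 0, read 0 -> (A,0)->write 1,move L,goto B. Now: state=B, head=-1, tape[-2..1]=0010 (head:  ^)
Step 2: in state B at pos -1, read 0 -> (B,0)->write 1,move R,goto C. Now: state=C, head=0, tape[-2..1]=0110 (head:   ^)
Step 3: in state C at pos 0, read 1 -> (C,1)->write 1,move L,goto B. Now: state=B, head=-1, tape[-2..1]=0110 (head:  ^)
Step 4: in state B at pos -1, read 1 -> (B,1)->write 1,move R,goto B. Now: state=B, head=0, tape[-2..1]=0110 (head:   ^)
Step 5: in state B at pos 0, read 1 -> (B,1)->write 1,move R,goto B. Now: state=B, head=1, tape[-2..2]=01100 (head:    ^)
Step 6: in state B at pos 1, read 0 -> (B,0)->write 1,move R,goto C. Now: state=C, head=2, tape[-2..3]=011100 (head:     ^)
Step 7: in state C at pos 2, read 0 -> (C,0)->write 1,move L,goto H. Now: state=H, head=1, tape[-2..3]=011110 (head:    ^)

Answer: 1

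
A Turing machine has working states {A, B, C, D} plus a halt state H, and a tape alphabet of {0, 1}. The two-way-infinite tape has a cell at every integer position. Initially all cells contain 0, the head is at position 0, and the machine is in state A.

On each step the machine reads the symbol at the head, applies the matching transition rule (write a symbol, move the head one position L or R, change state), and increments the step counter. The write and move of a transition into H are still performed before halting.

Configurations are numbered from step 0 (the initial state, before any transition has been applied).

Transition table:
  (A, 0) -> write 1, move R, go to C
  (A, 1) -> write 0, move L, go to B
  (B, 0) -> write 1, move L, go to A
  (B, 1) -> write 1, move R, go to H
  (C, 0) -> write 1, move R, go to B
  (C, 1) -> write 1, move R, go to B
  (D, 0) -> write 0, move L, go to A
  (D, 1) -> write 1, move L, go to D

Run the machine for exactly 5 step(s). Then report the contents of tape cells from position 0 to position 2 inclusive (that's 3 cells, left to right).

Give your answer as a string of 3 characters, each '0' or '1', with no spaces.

Answer: 101

Derivation:
Step 1: in state A at pos 0, read 0 -> (A,0)->write 1,move R,goto C. Now: state=C, head=1, tape[-1..2]=0100 (head:   ^)
Step 2: in state C at pos 1, read 0 -> (C,0)->write 1,move R,goto B. Now: state=B, head=2, tape[-1..3]=01100 (head:    ^)
Step 3: in state B at pos 2, read 0 -> (B,0)->write 1,move L,goto A. Now: state=A, head=1, tape[-1..3]=01110 (head:   ^)
Step 4: in state A at pos 1, read 1 -> (A,1)->write 0,move L,goto B. Now: state=B, head=0, tape[-1..3]=01010 (head:  ^)
Step 5: in state B at pos 0, read 1 -> (B,1)->write 1,move R,goto H. Now: state=H, head=1, tape[-1..3]=01010 (head:   ^)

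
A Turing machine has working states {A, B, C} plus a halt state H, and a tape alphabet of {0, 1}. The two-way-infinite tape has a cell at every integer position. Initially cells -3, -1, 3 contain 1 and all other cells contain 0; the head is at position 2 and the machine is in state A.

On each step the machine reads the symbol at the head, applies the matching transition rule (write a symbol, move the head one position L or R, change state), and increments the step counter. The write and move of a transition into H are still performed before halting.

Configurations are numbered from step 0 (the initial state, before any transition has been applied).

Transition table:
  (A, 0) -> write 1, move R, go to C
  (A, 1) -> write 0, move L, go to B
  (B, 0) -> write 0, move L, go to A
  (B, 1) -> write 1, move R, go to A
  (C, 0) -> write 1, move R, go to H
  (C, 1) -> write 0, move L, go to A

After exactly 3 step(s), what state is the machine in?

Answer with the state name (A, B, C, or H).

Step 1: in state A at pos 2, read 0 -> (A,0)->write 1,move R,goto C. Now: state=C, head=3, tape[-4..4]=010100110 (head:        ^)
Step 2: in state C at pos 3, read 1 -> (C,1)->write 0,move L,goto A. Now: state=A, head=2, tape[-4..4]=010100100 (head:       ^)
Step 3: in state A at pos 2, read 1 -> (A,1)->write 0,move L,goto B. Now: state=B, head=1, tape[-4..4]=010100000 (head:      ^)

Answer: B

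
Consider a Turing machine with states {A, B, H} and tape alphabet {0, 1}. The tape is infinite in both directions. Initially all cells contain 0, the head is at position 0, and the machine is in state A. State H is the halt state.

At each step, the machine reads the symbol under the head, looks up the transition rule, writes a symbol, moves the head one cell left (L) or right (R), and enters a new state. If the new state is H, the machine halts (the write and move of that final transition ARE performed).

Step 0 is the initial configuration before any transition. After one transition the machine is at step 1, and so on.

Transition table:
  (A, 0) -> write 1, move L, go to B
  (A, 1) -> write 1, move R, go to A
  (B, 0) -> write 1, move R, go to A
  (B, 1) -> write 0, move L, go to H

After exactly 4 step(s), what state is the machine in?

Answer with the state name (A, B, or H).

Answer: B

Derivation:
Step 1: in state A at pos 0, read 0 -> (A,0)->write 1,move L,goto B. Now: state=B, head=-1, tape[-2..1]=0010 (head:  ^)
Step 2: in state B at pos -1, read 0 -> (B,0)->write 1,move R,goto A. Now: state=A, head=0, tape[-2..1]=0110 (head:   ^)
Step 3: in state A at pos 0, read 1 -> (A,1)->write 1,move R,goto A. Now: state=A, head=1, tape[-2..2]=01100 (head:    ^)
Step 4: in state A at pos 1, read 0 -> (A,0)->write 1,move L,goto B. Now: state=B, head=0, tape[-2..2]=01110 (head:   ^)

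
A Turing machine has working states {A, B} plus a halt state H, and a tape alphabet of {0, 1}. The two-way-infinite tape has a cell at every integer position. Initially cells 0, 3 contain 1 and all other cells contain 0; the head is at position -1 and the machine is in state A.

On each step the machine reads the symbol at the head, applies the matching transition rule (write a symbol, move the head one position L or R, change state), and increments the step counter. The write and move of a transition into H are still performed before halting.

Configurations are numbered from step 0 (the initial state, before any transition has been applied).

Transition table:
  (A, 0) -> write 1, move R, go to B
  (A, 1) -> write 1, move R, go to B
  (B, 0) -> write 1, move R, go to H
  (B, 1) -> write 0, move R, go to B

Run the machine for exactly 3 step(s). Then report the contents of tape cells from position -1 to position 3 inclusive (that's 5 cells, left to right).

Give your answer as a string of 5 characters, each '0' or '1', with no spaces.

Step 1: in state A at pos -1, read 0 -> (A,0)->write 1,move R,goto B. Now: state=B, head=0, tape[-2..4]=0110010 (head:   ^)
Step 2: in state B at pos 0, read 1 -> (B,1)->write 0,move R,goto B. Now: state=B, head=1, tape[-2..4]=0100010 (head:    ^)
Step 3: in state B at pos 1, read 0 -> (B,0)->write 1,move R,goto H. Now: state=H, head=2, tape[-2..4]=0101010 (head:     ^)

Answer: 10101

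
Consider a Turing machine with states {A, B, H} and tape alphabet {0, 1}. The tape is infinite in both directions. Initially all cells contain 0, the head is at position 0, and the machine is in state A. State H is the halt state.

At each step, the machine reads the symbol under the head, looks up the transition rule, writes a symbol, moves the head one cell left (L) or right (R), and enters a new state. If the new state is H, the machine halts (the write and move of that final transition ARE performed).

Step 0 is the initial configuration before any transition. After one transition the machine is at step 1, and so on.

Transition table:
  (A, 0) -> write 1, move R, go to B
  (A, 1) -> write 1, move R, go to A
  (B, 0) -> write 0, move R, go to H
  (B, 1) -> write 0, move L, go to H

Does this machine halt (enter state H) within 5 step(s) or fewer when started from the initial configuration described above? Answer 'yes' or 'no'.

Step 1: in state A at pos 0, read 0 -> (A,0)->write 1,move R,goto B. Now: state=B, head=1, tape[-1..2]=0100 (head:   ^)
Step 2: in state B at pos 1, read 0 -> (B,0)->write 0,move R,goto H. Now: state=H, head=2, tape[-1..3]=01000 (head:    ^)
State H reached at step 2; 2 <= 5 -> yes

Answer: yes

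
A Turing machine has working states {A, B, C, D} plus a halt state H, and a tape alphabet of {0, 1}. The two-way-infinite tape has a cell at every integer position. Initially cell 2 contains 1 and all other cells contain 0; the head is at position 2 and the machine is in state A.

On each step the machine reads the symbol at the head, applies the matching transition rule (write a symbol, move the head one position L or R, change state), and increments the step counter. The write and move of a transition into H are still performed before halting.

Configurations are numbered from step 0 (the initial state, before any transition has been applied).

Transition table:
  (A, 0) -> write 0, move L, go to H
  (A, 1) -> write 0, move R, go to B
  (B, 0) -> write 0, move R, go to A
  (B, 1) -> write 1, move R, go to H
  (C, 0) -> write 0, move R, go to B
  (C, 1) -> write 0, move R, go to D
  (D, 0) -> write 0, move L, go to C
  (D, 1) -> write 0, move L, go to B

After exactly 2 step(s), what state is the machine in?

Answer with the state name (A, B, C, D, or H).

Answer: A

Derivation:
Step 1: in state A at pos 2, read 1 -> (A,1)->write 0,move R,goto B. Now: state=B, head=3, tape[1..4]=0000 (head:   ^)
Step 2: in state B at pos 3, read 0 -> (B,0)->write 0,move R,goto A. Now: state=A, head=4, tape[1..5]=00000 (head:    ^)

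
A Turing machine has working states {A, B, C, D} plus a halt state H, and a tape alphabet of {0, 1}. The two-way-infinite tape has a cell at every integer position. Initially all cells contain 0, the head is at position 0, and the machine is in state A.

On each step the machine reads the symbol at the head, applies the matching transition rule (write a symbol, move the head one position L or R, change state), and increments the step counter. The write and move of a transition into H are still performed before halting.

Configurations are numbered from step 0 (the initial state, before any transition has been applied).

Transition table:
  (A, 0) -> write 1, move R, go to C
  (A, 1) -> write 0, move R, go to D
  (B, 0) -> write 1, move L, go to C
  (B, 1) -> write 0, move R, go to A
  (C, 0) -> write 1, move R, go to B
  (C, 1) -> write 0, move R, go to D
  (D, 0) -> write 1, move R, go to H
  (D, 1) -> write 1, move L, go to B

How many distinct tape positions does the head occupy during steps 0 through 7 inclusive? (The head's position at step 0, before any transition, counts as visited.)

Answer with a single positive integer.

Step 1: in state A at pos 0, read 0 -> (A,0)->write 1,move R,goto C. Now: state=C, head=1, tape[-1..2]=0100 (head:   ^)
Step 2: in state C at pos 1, read 0 -> (C,0)->write 1,move R,goto B. Now: state=B, head=2, tape[-1..3]=01100 (head:    ^)
Step 3: in state B at pos 2, read 0 -> (B,0)->write 1,move L,goto C. Now: state=C, head=1, tape[-1..3]=01110 (head:   ^)
Step 4: in state C at pos 1, read 1 -> (C,1)->write 0,move R,goto D. Now: state=D, head=2, tape[-1..3]=01010 (head:    ^)
Step 5: in state D at pos 2, read 1 -> (D,1)->write 1,move L,goto B. Now: state=B, head=1, tape[-1..3]=01010 (head:   ^)
Step 6: in state B at pos 1, read 0 -> (B,0)->write 1,move L,goto C. Now: state=C, head=0, tape[-1..3]=01110 (head:  ^)
Step 7: in state C at pos 0, read 1 -> (C,1)->write 0,move R,goto D. Now: state=D, head=1, tape[-1..3]=00110 (head:   ^)
Head positions at steps 0..7: starting at 0, distinct positions visited = {0, 1, 2} -> 3 position(s)

Answer: 3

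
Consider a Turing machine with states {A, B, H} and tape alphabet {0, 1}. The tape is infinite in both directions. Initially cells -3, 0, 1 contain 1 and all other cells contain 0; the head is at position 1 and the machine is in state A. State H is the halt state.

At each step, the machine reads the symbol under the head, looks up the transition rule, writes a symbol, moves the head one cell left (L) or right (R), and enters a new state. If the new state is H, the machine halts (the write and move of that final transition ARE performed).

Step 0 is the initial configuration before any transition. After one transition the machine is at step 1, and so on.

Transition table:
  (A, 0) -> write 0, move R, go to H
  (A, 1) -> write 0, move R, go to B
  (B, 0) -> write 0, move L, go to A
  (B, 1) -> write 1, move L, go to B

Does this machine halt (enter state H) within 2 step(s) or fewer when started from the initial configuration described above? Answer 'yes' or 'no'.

Answer: no

Derivation:
Step 1: in state A at pos 1, read 1 -> (A,1)->write 0,move R,goto B. Now: state=B, head=2, tape[-4..3]=01001000 (head:       ^)
Step 2: in state B at pos 2, read 0 -> (B,0)->write 0,move L,goto A. Now: state=A, head=1, tape[-4..3]=01001000 (head:      ^)
After 2 step(s): state = A (not H) -> not halted within 2 -> no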